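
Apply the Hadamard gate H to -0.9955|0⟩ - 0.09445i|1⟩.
(-0.7039 - 0.06679i)|0⟩ + (-0.7039 + 0.06679i)|1⟩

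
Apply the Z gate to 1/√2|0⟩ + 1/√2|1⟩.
1/√2|0⟩ - 1/√2|1⟩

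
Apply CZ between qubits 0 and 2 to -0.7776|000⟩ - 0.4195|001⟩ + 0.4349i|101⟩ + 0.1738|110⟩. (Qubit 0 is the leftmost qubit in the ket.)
-0.7776|000⟩ - 0.4195|001⟩ - 0.4349i|101⟩ + 0.1738|110⟩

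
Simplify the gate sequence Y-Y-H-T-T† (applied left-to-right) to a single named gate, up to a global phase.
H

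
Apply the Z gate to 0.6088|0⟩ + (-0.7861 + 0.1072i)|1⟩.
0.6088|0⟩ + (0.7861 - 0.1072i)|1⟩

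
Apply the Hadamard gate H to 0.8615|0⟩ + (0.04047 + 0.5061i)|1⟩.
(0.6378 + 0.3579i)|0⟩ + (0.5806 - 0.3579i)|1⟩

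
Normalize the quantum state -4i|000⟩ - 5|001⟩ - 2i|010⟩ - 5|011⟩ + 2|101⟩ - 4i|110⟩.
-0.4216i|000⟩ - 0.527|001⟩ - 0.2108i|010⟩ - 0.527|011⟩ + 0.2108|101⟩ - 0.4216i|110⟩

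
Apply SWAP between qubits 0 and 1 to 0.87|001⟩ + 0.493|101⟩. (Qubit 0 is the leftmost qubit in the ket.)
0.87|001⟩ + 0.493|011⟩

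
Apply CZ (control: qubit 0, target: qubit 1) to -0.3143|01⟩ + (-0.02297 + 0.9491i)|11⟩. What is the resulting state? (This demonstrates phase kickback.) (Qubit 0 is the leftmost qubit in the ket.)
-0.3143|01⟩ + (0.02297 - 0.9491i)|11⟩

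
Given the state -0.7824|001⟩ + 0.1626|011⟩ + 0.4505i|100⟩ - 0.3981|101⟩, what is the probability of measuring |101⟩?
0.1585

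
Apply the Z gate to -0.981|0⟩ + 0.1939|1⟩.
-0.981|0⟩ - 0.1939|1⟩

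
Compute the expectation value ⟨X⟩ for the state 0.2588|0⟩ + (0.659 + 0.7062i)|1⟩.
0.3411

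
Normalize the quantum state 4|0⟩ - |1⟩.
0.9701|0⟩ - 0.2425|1⟩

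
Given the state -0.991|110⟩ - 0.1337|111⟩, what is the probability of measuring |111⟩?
0.01788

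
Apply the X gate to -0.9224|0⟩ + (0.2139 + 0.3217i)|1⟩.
(0.2139 + 0.3217i)|0⟩ - 0.9224|1⟩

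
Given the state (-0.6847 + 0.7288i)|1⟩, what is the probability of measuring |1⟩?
1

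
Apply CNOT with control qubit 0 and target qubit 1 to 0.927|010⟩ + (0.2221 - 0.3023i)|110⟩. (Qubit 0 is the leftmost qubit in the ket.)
0.927|010⟩ + (0.2221 - 0.3023i)|100⟩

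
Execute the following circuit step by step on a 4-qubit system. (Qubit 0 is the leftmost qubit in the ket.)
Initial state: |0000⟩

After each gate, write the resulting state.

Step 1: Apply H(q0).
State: 1/√2|0000⟩ + 1/√2|1000⟩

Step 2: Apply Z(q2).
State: 1/√2|0000⟩ + 1/√2|1000⟩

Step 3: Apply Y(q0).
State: -(1/√2)i|0000⟩ + (1/√2)i|1000⟩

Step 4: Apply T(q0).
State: -(1/√2)i|0000⟩ + (-1/2 + (1/2)i)|1000⟩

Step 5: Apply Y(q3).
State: 1/√2|0001⟩ + (-1/2 - (1/2)i)|1001⟩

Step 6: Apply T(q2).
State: 1/√2|0001⟩ + (-1/2 - (1/2)i)|1001⟩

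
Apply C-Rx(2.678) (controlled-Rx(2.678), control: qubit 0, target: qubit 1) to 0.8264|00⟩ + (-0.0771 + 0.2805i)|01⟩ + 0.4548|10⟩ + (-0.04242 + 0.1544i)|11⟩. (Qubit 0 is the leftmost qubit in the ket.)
0.8264|00⟩ + (-0.0771 + 0.2805i)|01⟩ + (0.2548 + 0.04129i)|10⟩ + (-0.009745 - 0.4072i)|11⟩

C-Rx(2.678) leaves the control-|0⟩ kets |00⟩, |01⟩ unchanged and applies Rx(2.678) to qubit 1 on the control-|1⟩ pair (|10⟩, |11⟩).
Rx(2.678) = [[cos(θ/2), −i·sin(θ/2)], [−i·sin(θ/2), cos(θ/2)]]; θ = 2.678, cos(θ/2) ≈ 0.229726, sin(θ/2) ≈ 0.973255.
With a = amp(|10⟩) = 0.4548 and b = amp(|11⟩) = (-0.04242 + 0.1544i):
new amp(|10⟩) = (0.229726)·a + (-0.973255i)·b = (0.2548 + 0.04129i)
new amp(|11⟩) = (-0.973255i)·a + (0.229726)·b = (-0.009745 - 0.4072i)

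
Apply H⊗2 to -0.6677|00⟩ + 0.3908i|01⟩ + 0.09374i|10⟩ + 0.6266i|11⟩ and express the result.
(-0.3339 + 0.5556i)|00⟩ + (-0.3339 - 0.4618i)|01⟩ + (-0.3339 - 0.1648i)|10⟩ + (-0.3339 + 0.07103i)|11⟩

H⊗2 gives amp(|y⟩) = (1/2) Σ_x (−1)^(x·y) amp(|x⟩), where x·y is the number of positions in which both x and y have a 1.
|00⟩: (-0.6677 + 0.3908i + 0.09374i + 0.6266i)/2 = (-0.3339 + 0.5556i)
|01⟩: (-0.6677 - 0.3908i + 0.09374i - 0.6266i)/2 = (-0.3339 - 0.4618i)
|10⟩: (-0.6677 + 0.3908i - 0.09374i - 0.6266i)/2 = (-0.3339 - 0.1648i)
|11⟩: (-0.6677 - 0.3908i - 0.09374i + 0.6266i)/2 = (-0.3339 + 0.07103i)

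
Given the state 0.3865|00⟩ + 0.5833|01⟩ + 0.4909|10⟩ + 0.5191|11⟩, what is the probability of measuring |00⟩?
0.1494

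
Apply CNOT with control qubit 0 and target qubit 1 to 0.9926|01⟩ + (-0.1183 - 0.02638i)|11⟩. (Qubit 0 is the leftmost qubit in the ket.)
0.9926|01⟩ + (-0.1183 - 0.02638i)|10⟩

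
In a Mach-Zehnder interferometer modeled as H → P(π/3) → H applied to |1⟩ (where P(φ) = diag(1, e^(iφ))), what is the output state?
(0.25 - 0.433i)|0⟩ + (0.75 + 0.433i)|1⟩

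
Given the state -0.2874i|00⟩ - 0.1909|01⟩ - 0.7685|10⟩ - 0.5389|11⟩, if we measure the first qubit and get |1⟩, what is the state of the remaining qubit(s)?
-0.8188|0⟩ - 0.5741|1⟩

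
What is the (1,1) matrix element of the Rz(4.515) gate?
(-0.634 + 0.7733i)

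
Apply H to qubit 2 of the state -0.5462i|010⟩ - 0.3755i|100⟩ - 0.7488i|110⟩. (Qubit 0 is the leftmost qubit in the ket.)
-0.3862i|010⟩ - 0.3862i|011⟩ - 0.2655i|100⟩ - 0.2655i|101⟩ - 0.5295i|110⟩ - 0.5295i|111⟩

H on qubit 2 mixes each pair of kets that differ only in qubit 2: amplitudes (a, b) of (|…0…⟩, |…1…⟩) become ((a + b)/√2, (a − b)/√2). Kets absent from the input have amplitude 0.
(|010⟩, |011⟩): (a, b) = (-0.5462i, 0) → (-0.3862i, -0.3862i)
(|100⟩, |101⟩): (a, b) = (-0.3755i, 0) → (-0.2655i, -0.2655i)
(|110⟩, |111⟩): (a, b) = (-0.7488i, 0) → (-0.5295i, -0.5295i)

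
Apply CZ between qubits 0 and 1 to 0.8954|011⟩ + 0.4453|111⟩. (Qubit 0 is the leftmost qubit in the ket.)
0.8954|011⟩ - 0.4453|111⟩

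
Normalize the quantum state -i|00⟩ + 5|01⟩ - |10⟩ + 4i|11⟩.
-0.1525i|00⟩ + 0.7625|01⟩ - 0.1525|10⟩ + 0.61i|11⟩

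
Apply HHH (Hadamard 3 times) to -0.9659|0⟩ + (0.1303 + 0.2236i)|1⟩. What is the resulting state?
(-0.5909 + 0.1581i)|0⟩ + (-0.7751 - 0.1581i)|1⟩

H² = I, so H^3 = H: a single Hadamard. With (a, b) = (-0.9659, (0.1303 + 0.2236i)), H gives ((a + b)/√2, (a − b)/√2) = ((-0.5909 + 0.1581i), (-0.7751 - 0.1581i)).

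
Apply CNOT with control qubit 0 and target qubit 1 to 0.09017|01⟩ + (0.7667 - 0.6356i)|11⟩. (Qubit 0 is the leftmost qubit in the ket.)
0.09017|01⟩ + (0.7667 - 0.6356i)|10⟩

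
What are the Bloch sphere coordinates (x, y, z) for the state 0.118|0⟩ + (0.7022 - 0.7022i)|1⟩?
(0.1657, -0.1657, -0.9722)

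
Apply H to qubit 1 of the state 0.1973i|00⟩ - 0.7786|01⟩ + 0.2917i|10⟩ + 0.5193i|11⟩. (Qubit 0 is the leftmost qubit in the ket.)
(-0.5506 + 0.1395i)|00⟩ + (0.5506 + 0.1395i)|01⟩ + 0.5735i|10⟩ - 0.1609i|11⟩

H on qubit 1 mixes each pair of kets that differ only in qubit 1: amplitudes (a, b) of (|…0…⟩, |…1…⟩) become ((a + b)/√2, (a − b)/√2). Kets absent from the input have amplitude 0.
(|00⟩, |01⟩): (a, b) = (0.1973i, -0.7786) → ((-0.5506 + 0.1395i), (0.5506 + 0.1395i))
(|10⟩, |11⟩): (a, b) = (0.2917i, 0.5193i) → (0.5735i, -0.1609i)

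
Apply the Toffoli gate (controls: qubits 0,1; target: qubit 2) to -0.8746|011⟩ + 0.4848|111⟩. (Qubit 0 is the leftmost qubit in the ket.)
-0.8746|011⟩ + 0.4848|110⟩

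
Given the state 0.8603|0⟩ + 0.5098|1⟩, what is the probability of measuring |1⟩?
0.2599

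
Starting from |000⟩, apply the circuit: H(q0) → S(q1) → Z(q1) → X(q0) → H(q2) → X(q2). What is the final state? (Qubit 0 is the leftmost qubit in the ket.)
1/2|000⟩ + 1/2|001⟩ + 1/2|100⟩ + 1/2|101⟩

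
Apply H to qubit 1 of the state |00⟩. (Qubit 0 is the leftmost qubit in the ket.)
1/√2|00⟩ + 1/√2|01⟩

H on qubit 1 mixes each pair of kets that differ only in qubit 1: amplitudes (a, b) of (|…0…⟩, |…1…⟩) become ((a + b)/√2, (a − b)/√2). Kets absent from the input have amplitude 0.
(|00⟩, |01⟩): (a, b) = (1, 0) → (1/√2, 1/√2)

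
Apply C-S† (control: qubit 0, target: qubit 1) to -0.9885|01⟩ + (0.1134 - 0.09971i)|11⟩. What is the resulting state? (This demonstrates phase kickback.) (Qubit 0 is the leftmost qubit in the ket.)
-0.9885|01⟩ + (-0.09971 - 0.1134i)|11⟩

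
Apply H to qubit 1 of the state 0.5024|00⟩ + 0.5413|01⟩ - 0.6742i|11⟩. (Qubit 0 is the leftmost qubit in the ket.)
0.738|00⟩ - 0.02751|01⟩ - 0.4767i|10⟩ + 0.4767i|11⟩

H on qubit 1 mixes each pair of kets that differ only in qubit 1: amplitudes (a, b) of (|…0…⟩, |…1…⟩) become ((a + b)/√2, (a − b)/√2). Kets absent from the input have amplitude 0.
(|00⟩, |01⟩): (a, b) = (0.5024, 0.5413) → (0.738, -0.02751)
(|10⟩, |11⟩): (a, b) = (0, -0.6742i) → (-0.4767i, 0.4767i)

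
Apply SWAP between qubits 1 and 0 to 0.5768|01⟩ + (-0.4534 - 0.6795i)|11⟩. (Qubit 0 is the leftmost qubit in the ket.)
0.5768|10⟩ + (-0.4534 - 0.6795i)|11⟩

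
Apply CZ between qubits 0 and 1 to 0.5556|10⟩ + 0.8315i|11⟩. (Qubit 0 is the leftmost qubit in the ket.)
0.5556|10⟩ - 0.8315i|11⟩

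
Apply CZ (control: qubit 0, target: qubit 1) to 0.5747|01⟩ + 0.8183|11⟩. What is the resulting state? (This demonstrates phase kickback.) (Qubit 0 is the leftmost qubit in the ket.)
0.5747|01⟩ - 0.8183|11⟩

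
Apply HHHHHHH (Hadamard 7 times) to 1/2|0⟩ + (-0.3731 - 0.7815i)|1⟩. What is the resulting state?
(0.08973 - 0.5526i)|0⟩ + (0.6174 + 0.5526i)|1⟩

H² = I, so H^7 = H: a single Hadamard. With (a, b) = (1/2, (-0.3731 - 0.7815i)), H gives ((a + b)/√2, (a − b)/√2) = ((0.08973 - 0.5526i), (0.6174 + 0.5526i)).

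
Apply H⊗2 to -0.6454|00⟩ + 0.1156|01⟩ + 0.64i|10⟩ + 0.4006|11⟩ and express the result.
(-0.0646 + 0.32i)|00⟩ + (-0.5808 + 0.32i)|01⟩ + (-0.4652 - 0.32i)|10⟩ + (-0.1802 - 0.32i)|11⟩

H⊗2 gives amp(|y⟩) = (1/2) Σ_x (−1)^(x·y) amp(|x⟩), where x·y is the number of positions in which both x and y have a 1.
|00⟩: (-0.6454 + 0.1156 + 0.64i + 0.4006)/2 = (-0.0646 + 0.32i)
|01⟩: (-0.6454 - 0.1156 + 0.64i - 0.4006)/2 = (-0.5808 + 0.32i)
|10⟩: (-0.6454 + 0.1156 - 0.64i - 0.4006)/2 = (-0.4652 - 0.32i)
|11⟩: (-0.6454 - 0.1156 - 0.64i + 0.4006)/2 = (-0.1802 - 0.32i)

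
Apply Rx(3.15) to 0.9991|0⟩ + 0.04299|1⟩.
(-0.0042 - 0.04299i)|0⟩ + (-0.0001807 - 0.9991i)|1⟩

Rx(3.15) = [[cos(θ/2), −i·sin(θ/2)], [−i·sin(θ/2), cos(θ/2)]]; θ = 3.15, cos(θ/2) ≈ -0.00420366, sin(θ/2) ≈ 0.999991.
With a = amp(|0⟩) = 0.9991 and b = amp(|1⟩) = 0.04299:
new amp(|0⟩) = (-0.00420366)·a + (-0.999991i)·b = (-0.0042 - 0.04299i)
new amp(|1⟩) = (-0.999991i)·a + (-0.00420366)·b = (-0.0001807 - 0.9991i)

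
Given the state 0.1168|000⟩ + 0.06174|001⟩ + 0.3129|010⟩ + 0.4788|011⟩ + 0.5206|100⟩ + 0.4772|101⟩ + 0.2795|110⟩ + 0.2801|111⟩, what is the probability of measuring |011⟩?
0.2292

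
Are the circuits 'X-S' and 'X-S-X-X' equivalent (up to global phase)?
Yes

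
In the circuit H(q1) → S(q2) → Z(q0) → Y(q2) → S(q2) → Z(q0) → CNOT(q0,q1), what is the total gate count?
7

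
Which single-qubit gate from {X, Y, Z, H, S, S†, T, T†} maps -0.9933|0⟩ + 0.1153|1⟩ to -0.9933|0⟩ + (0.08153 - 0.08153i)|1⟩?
T†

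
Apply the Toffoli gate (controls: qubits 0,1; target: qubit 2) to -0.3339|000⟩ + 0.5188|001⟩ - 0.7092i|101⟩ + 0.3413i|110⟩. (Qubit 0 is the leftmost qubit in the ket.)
-0.3339|000⟩ + 0.5188|001⟩ - 0.7092i|101⟩ + 0.3413i|111⟩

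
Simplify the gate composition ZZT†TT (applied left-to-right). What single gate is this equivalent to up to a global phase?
T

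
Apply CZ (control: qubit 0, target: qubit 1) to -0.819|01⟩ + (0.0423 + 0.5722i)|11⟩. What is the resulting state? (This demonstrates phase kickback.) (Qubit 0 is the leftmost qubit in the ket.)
-0.819|01⟩ + (-0.0423 - 0.5722i)|11⟩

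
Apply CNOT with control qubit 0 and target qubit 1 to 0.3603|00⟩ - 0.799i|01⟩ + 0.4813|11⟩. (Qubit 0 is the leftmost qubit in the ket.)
0.3603|00⟩ - 0.799i|01⟩ + 0.4813|10⟩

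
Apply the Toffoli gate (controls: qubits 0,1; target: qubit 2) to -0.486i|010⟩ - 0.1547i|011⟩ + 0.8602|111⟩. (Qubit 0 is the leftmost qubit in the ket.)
-0.486i|010⟩ - 0.1547i|011⟩ + 0.8602|110⟩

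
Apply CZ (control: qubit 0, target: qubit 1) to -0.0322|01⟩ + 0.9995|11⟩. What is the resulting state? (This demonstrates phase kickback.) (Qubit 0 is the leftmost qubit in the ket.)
-0.0322|01⟩ - 0.9995|11⟩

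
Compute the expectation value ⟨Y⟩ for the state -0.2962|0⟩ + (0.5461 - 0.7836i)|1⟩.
0.4642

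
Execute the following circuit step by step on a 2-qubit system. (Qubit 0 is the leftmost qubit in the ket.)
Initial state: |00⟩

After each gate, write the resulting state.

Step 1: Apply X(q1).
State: |01⟩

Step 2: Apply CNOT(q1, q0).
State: |11⟩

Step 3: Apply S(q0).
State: i|11⟩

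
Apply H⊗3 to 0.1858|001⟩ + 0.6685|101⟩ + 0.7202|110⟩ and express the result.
0.5567|000⟩ - 0.04741|001⟩ + 0.04741|010⟩ - 0.5567|011⟩ - 0.4253|100⟩ - 0.08397|101⟩ + 0.08397|110⟩ + 0.4253|111⟩

H⊗3 gives amp(|y⟩) = (1/2√2) Σ_x (−1)^(x·y) amp(|x⟩), where x·y is the number of positions in which both x and y have a 1.
|000⟩: (0.1858 + 0.6685 + 0.7202)/(2√2) = 0.5567
|001⟩: (-0.1858 - 0.6685 + 0.7202)/(2√2) = -0.04741
|010⟩: (0.1858 + 0.6685 - 0.7202)/(2√2) = 0.04741
|011⟩: (-0.1858 - 0.6685 - 0.7202)/(2√2) = -0.5567
|100⟩: (0.1858 - 0.6685 - 0.7202)/(2√2) = -0.4253
|101⟩: (-0.1858 + 0.6685 - 0.7202)/(2√2) = -0.08397
|110⟩: (0.1858 - 0.6685 + 0.7202)/(2√2) = 0.08397
|111⟩: (-0.1858 + 0.6685 + 0.7202)/(2√2) = 0.4253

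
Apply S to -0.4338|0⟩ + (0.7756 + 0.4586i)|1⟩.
-0.4338|0⟩ + (-0.4586 + 0.7756i)|1⟩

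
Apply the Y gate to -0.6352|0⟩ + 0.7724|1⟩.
-0.7724i|0⟩ - 0.6352i|1⟩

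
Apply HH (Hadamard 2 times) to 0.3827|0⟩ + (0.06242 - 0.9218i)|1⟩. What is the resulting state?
0.3827|0⟩ + (0.06242 - 0.9218i)|1⟩

H² = I, so an even number of Hadamards cancels: H^2 = I and the state is unchanged.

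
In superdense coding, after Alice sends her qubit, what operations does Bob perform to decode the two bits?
CNOT (Alice's qubit controls Bob's), then H on Alice's qubit, then measure both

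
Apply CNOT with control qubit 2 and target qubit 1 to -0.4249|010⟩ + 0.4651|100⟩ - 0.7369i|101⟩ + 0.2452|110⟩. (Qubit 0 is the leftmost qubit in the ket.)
-0.4249|010⟩ + 0.4651|100⟩ + 0.2452|110⟩ - 0.7369i|111⟩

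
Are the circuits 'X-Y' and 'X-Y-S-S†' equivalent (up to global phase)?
Yes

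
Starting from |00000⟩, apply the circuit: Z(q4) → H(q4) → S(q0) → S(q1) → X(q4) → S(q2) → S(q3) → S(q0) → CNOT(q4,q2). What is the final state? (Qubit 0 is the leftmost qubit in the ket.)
1/√2|00000⟩ + 1/√2|00101⟩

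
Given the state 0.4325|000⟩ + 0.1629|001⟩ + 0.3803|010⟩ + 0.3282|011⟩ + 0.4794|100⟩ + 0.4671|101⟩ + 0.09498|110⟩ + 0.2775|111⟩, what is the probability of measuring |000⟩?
0.1871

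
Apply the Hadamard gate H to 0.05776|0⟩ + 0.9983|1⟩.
0.7467|0⟩ - 0.6651|1⟩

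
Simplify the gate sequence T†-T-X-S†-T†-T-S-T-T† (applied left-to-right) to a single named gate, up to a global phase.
X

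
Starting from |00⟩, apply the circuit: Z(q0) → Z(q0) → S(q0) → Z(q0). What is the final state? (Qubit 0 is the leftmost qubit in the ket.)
|00⟩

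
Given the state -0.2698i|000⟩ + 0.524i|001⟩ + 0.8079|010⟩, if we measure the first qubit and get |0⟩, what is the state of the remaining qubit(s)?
-0.2698i|00⟩ + 0.524i|01⟩ + 0.8079|10⟩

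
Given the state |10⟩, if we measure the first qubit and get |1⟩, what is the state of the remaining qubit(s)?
|0⟩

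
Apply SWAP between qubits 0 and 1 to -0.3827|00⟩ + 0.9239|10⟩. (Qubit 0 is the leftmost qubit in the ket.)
-0.3827|00⟩ + 0.9239|01⟩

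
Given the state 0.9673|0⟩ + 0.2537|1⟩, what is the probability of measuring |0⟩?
0.9357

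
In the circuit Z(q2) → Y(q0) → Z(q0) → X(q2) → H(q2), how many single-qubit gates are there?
5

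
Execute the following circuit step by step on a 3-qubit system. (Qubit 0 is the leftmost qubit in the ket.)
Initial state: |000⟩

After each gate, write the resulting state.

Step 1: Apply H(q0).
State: 1/√2|000⟩ + 1/√2|100⟩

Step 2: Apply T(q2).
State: 1/√2|000⟩ + 1/√2|100⟩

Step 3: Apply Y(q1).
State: (1/√2)i|010⟩ + (1/√2)i|110⟩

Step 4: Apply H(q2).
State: (1/2)i|010⟩ + (1/2)i|011⟩ + (1/2)i|110⟩ + (1/2)i|111⟩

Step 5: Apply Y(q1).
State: 1/2|000⟩ + 1/2|001⟩ + 1/2|100⟩ + 1/2|101⟩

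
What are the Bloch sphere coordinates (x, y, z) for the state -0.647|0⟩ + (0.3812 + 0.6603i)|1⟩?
(-0.4933, -0.8544, -0.1627)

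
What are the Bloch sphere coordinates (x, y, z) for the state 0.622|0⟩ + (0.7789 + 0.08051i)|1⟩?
(0.969, 0.1002, -0.2263)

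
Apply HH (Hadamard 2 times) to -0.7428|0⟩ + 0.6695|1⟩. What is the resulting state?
-0.7428|0⟩ + 0.6695|1⟩

H² = I, so an even number of Hadamards cancels: H^2 = I and the state is unchanged.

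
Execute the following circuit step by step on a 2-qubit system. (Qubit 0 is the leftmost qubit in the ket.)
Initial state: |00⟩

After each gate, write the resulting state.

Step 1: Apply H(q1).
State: 1/√2|00⟩ + 1/√2|01⟩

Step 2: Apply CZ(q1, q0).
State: 1/√2|00⟩ + 1/√2|01⟩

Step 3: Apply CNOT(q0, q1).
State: 1/√2|00⟩ + 1/√2|01⟩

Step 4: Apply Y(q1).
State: -(1/√2)i|00⟩ + (1/√2)i|01⟩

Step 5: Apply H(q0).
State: -(1/2)i|00⟩ + (1/2)i|01⟩ - (1/2)i|10⟩ + (1/2)i|11⟩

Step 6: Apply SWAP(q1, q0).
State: -(1/2)i|00⟩ - (1/2)i|01⟩ + (1/2)i|10⟩ + (1/2)i|11⟩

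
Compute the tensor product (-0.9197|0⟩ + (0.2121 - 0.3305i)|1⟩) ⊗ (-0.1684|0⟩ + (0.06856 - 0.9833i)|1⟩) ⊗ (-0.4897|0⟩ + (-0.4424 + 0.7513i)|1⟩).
-0.07584|000⟩ + (-0.06852 + 0.1164i)|001⟩ + (0.03088 - 0.4429i)|010⟩ + (-0.6515 - 0.4475i)|011⟩ + (0.01749 - 0.02725i)|100⟩ + (-0.02601 - 0.05146i)|101⟩ + (0.152 + 0.1132i)|110⟩ + (0.3111 - 0.1309i)|111⟩

amp(|b₁b₂…⟩) = product of the factor amplitudes for bits b₁, b₂, …; only kets whose every factor amplitude is nonzero survive.
|000⟩: (-0.9197)(-0.1684)(-0.4897) = -0.07584
|001⟩: (-0.9197)(-0.1684)(-0.4424 + 0.7513i) = (-0.06852 + 0.1164i)
|010⟩: (-0.9197)(0.06856 - 0.9833i)(-0.4897) = (0.03088 - 0.4429i)
|011⟩: (-0.9197)(0.06856 - 0.9833i)(-0.4424 + 0.7513i) = (-0.6515 - 0.4475i)
|100⟩: (0.2121 - 0.3305i)(-0.1684)(-0.4897) = (0.01749 - 0.02725i)
|101⟩: (0.2121 - 0.3305i)(-0.1684)(-0.4424 + 0.7513i) = (-0.02601 - 0.05146i)
|110⟩: (0.2121 - 0.3305i)(0.06856 - 0.9833i)(-0.4897) = (0.152 + 0.1132i)
|111⟩: (0.2121 - 0.3305i)(0.06856 - 0.9833i)(-0.4424 + 0.7513i) = (0.3111 - 0.1309i)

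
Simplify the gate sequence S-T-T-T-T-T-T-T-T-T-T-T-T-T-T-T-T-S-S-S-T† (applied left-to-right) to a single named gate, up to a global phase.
T†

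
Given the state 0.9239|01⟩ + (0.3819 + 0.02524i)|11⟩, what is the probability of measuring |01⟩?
0.8536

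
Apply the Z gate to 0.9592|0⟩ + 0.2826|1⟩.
0.9592|0⟩ - 0.2826|1⟩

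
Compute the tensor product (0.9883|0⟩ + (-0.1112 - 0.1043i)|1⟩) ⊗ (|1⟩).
0.9883|01⟩ + (-0.1112 - 0.1043i)|11⟩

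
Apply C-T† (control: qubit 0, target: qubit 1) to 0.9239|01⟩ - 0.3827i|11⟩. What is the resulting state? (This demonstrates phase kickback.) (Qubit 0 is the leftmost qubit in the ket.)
0.9239|01⟩ + (-0.2706 - 0.2706i)|11⟩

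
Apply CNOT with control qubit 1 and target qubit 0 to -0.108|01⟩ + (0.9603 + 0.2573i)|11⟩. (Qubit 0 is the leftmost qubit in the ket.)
(0.9603 + 0.2573i)|01⟩ - 0.108|11⟩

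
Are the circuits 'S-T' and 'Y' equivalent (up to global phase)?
No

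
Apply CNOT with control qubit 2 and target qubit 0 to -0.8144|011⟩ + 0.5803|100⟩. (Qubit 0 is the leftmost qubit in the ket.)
0.5803|100⟩ - 0.8144|111⟩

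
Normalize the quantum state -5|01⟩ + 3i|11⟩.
-0.8575|01⟩ + 0.5145i|11⟩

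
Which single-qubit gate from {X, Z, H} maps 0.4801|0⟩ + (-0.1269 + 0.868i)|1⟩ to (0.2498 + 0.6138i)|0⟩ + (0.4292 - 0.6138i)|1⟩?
H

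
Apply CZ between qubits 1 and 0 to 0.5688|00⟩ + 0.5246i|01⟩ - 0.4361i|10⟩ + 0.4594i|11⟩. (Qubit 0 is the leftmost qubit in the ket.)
0.5688|00⟩ + 0.5246i|01⟩ - 0.4361i|10⟩ - 0.4594i|11⟩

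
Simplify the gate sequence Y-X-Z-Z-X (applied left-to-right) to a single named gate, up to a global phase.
Y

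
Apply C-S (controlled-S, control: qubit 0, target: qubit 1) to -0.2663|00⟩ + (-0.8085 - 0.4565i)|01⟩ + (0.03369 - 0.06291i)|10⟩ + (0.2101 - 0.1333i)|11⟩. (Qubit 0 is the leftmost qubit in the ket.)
-0.2663|00⟩ + (-0.8085 - 0.4565i)|01⟩ + (0.03369 - 0.06291i)|10⟩ + (0.1333 + 0.2101i)|11⟩

C-S leaves the control-|0⟩ kets |00⟩, |01⟩ unchanged and applies S to qubit 1 on the control-|1⟩ pair (|10⟩, |11⟩).
S = [[1, 0], [0, i]].
With a = amp(|10⟩) = (0.03369 - 0.06291i) and b = amp(|11⟩) = (0.2101 - 0.1333i):
new amp(|10⟩) = (1)·a = (0.03369 - 0.06291i)
new amp(|11⟩) = (i)·b = (0.1333 + 0.2101i)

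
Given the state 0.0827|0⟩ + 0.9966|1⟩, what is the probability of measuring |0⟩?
0.006839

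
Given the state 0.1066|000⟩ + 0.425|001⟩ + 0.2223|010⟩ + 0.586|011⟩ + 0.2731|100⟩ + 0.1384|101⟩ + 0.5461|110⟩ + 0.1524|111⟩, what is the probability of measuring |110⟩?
0.2982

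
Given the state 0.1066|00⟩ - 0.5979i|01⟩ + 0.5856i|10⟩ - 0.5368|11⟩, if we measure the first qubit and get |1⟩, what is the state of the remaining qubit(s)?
0.7372i|0⟩ - 0.6757|1⟩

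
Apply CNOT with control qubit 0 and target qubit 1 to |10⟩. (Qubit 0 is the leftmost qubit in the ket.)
|11⟩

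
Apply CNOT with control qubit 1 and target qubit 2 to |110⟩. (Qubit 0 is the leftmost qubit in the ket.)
|111⟩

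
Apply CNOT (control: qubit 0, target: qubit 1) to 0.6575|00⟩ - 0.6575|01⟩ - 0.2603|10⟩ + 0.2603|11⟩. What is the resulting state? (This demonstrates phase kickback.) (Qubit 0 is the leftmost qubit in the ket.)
0.6575|00⟩ - 0.6575|01⟩ + 0.2603|10⟩ - 0.2603|11⟩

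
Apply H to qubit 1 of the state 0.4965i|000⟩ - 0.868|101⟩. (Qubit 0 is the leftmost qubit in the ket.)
0.3511i|000⟩ + 0.3511i|010⟩ - 0.6138|101⟩ - 0.6138|111⟩

H on qubit 1 mixes each pair of kets that differ only in qubit 1: amplitudes (a, b) of (|…0…⟩, |…1…⟩) become ((a + b)/√2, (a − b)/√2). Kets absent from the input have amplitude 0.
(|000⟩, |010⟩): (a, b) = (0.4965i, 0) → (0.3511i, 0.3511i)
(|101⟩, |111⟩): (a, b) = (-0.868, 0) → (-0.6138, -0.6138)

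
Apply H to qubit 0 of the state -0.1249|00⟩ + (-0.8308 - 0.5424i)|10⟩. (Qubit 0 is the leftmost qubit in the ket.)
(-0.6758 - 0.3835i)|00⟩ + (0.4991 + 0.3835i)|10⟩

H on qubit 0 mixes each pair of kets that differ only in qubit 0: amplitudes (a, b) of (|…0…⟩, |…1…⟩) become ((a + b)/√2, (a − b)/√2). Kets absent from the input have amplitude 0.
(|00⟩, |10⟩): (a, b) = (-0.1249, (-0.8308 - 0.5424i)) → ((-0.6758 - 0.3835i), (0.4991 + 0.3835i))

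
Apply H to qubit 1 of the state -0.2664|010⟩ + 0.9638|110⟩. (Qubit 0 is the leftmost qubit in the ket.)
-0.1884|000⟩ + 0.1884|010⟩ + 0.6815|100⟩ - 0.6815|110⟩

H on qubit 1 mixes each pair of kets that differ only in qubit 1: amplitudes (a, b) of (|…0…⟩, |…1…⟩) become ((a + b)/√2, (a − b)/√2). Kets absent from the input have amplitude 0.
(|000⟩, |010⟩): (a, b) = (0, -0.2664) → (-0.1884, 0.1884)
(|100⟩, |110⟩): (a, b) = (0, 0.9638) → (0.6815, -0.6815)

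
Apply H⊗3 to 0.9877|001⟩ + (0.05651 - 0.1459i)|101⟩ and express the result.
(0.3692 - 0.05158i)|000⟩ + (-0.3692 + 0.05158i)|001⟩ + (0.3692 - 0.05158i)|010⟩ + (-0.3692 + 0.05158i)|011⟩ + (0.3292 + 0.05158i)|100⟩ + (-0.3292 - 0.05158i)|101⟩ + (0.3292 + 0.05158i)|110⟩ + (-0.3292 - 0.05158i)|111⟩

H⊗3 gives amp(|y⟩) = (1/2√2) Σ_x (−1)^(x·y) amp(|x⟩), where x·y is the number of positions in which both x and y have a 1.
|000⟩: (0.9877 + (0.05651 - 0.1459i))/(2√2) = (0.3692 - 0.05158i)
|001⟩: (-0.9877 - (0.05651 - 0.1459i))/(2√2) = (-0.3692 + 0.05158i)
|010⟩: (0.9877 + (0.05651 - 0.1459i))/(2√2) = (0.3692 - 0.05158i)
|011⟩: (-0.9877 - (0.05651 - 0.1459i))/(2√2) = (-0.3692 + 0.05158i)
|100⟩: (0.9877 - (0.05651 - 0.1459i))/(2√2) = (0.3292 + 0.05158i)
|101⟩: (-0.9877 + (0.05651 - 0.1459i))/(2√2) = (-0.3292 - 0.05158i)
|110⟩: (0.9877 - (0.05651 - 0.1459i))/(2√2) = (0.3292 + 0.05158i)
|111⟩: (-0.9877 + (0.05651 - 0.1459i))/(2√2) = (-0.3292 - 0.05158i)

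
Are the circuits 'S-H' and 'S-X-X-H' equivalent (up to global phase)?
Yes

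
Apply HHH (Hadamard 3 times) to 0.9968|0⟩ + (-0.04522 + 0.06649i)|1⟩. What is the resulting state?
(0.6729 + 0.04702i)|0⟩ + (0.7368 - 0.04702i)|1⟩

H² = I, so H^3 = H: a single Hadamard. With (a, b) = (0.9968, (-0.04522 + 0.06649i)), H gives ((a + b)/√2, (a − b)/√2) = ((0.6729 + 0.04702i), (0.7368 - 0.04702i)).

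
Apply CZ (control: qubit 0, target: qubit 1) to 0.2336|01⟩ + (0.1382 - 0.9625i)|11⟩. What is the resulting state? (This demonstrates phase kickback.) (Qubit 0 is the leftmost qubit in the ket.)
0.2336|01⟩ + (-0.1382 + 0.9625i)|11⟩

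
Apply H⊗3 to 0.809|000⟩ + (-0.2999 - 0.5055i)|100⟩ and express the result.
(0.18 - 0.1787i)|000⟩ + (0.18 - 0.1787i)|001⟩ + (0.18 - 0.1787i)|010⟩ + (0.18 - 0.1787i)|011⟩ + (0.3921 + 0.1787i)|100⟩ + (0.3921 + 0.1787i)|101⟩ + (0.3921 + 0.1787i)|110⟩ + (0.3921 + 0.1787i)|111⟩

H⊗3 gives amp(|y⟩) = (1/2√2) Σ_x (−1)^(x·y) amp(|x⟩), where x·y is the number of positions in which both x and y have a 1.
|000⟩: (0.809 + (-0.2999 - 0.5055i))/(2√2) = (0.18 - 0.1787i)
|001⟩: (0.809 + (-0.2999 - 0.5055i))/(2√2) = (0.18 - 0.1787i)
|010⟩: (0.809 + (-0.2999 - 0.5055i))/(2√2) = (0.18 - 0.1787i)
|011⟩: (0.809 + (-0.2999 - 0.5055i))/(2√2) = (0.18 - 0.1787i)
|100⟩: (0.809 - (-0.2999 - 0.5055i))/(2√2) = (0.3921 + 0.1787i)
|101⟩: (0.809 - (-0.2999 - 0.5055i))/(2√2) = (0.3921 + 0.1787i)
|110⟩: (0.809 - (-0.2999 - 0.5055i))/(2√2) = (0.3921 + 0.1787i)
|111⟩: (0.809 - (-0.2999 - 0.5055i))/(2√2) = (0.3921 + 0.1787i)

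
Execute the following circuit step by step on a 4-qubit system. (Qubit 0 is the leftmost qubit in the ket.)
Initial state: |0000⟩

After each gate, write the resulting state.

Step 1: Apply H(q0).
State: 1/√2|0000⟩ + 1/√2|1000⟩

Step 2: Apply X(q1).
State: 1/√2|0100⟩ + 1/√2|1100⟩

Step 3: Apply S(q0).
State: 1/√2|0100⟩ + (1/√2)i|1100⟩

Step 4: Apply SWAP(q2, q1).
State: 1/√2|0010⟩ + (1/√2)i|1010⟩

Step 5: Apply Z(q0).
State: 1/√2|0010⟩ - (1/√2)i|1010⟩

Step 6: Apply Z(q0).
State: 1/√2|0010⟩ + (1/√2)i|1010⟩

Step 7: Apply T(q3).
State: 1/√2|0010⟩ + (1/√2)i|1010⟩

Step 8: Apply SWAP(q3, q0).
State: 1/√2|0010⟩ + (1/√2)i|0011⟩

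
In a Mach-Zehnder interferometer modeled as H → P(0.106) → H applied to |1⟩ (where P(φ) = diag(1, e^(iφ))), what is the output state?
(0.002806 - 0.0529i)|0⟩ + (0.9972 + 0.0529i)|1⟩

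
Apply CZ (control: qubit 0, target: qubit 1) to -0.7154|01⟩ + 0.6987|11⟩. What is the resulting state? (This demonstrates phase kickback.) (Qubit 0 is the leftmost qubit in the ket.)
-0.7154|01⟩ - 0.6987|11⟩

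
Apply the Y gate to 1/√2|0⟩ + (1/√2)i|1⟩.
1/√2|0⟩ + (1/√2)i|1⟩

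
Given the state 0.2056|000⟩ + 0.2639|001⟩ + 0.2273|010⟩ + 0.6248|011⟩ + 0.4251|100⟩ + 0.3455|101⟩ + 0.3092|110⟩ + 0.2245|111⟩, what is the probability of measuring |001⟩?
0.06964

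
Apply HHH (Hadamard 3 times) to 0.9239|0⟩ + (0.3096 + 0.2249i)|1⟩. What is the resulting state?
(0.8722 + 0.159i)|0⟩ + (0.4344 - 0.159i)|1⟩

H² = I, so H^3 = H: a single Hadamard. With (a, b) = (0.9239, (0.3096 + 0.2249i)), H gives ((a + b)/√2, (a − b)/√2) = ((0.8722 + 0.159i), (0.4344 - 0.159i)).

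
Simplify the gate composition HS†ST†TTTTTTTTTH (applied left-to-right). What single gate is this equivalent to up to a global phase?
I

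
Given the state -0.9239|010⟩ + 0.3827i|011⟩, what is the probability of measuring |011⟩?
0.1465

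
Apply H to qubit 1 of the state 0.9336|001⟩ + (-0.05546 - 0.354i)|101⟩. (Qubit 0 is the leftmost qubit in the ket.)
0.6602|001⟩ + 0.6602|011⟩ + (-0.03922 - 0.2503i)|101⟩ + (-0.03922 - 0.2503i)|111⟩

H on qubit 1 mixes each pair of kets that differ only in qubit 1: amplitudes (a, b) of (|…0…⟩, |…1…⟩) become ((a + b)/√2, (a − b)/√2). Kets absent from the input have amplitude 0.
(|001⟩, |011⟩): (a, b) = (0.9336, 0) → (0.6602, 0.6602)
(|101⟩, |111⟩): (a, b) = ((-0.05546 - 0.354i), 0) → ((-0.03922 - 0.2503i), (-0.03922 - 0.2503i))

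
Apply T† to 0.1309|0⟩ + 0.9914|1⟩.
0.1309|0⟩ + (0.701 - 0.701i)|1⟩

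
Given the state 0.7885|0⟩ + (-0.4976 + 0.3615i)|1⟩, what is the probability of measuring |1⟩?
0.3783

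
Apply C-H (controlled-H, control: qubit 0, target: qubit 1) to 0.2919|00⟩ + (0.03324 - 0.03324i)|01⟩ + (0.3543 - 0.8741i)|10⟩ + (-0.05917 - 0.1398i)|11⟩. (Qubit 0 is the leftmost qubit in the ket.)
0.2919|00⟩ + (0.03324 - 0.03324i)|01⟩ + (0.2087 - 0.7169i)|10⟩ + (0.2924 - 0.5192i)|11⟩

C-H leaves the control-|0⟩ kets |00⟩, |01⟩ unchanged and applies H to qubit 1 on the control-|1⟩ pair (|10⟩, |11⟩).
H = [[1/√2, 1/√2], [1/√2, -1/√2]].
With a = amp(|10⟩) = (0.3543 - 0.8741i) and b = amp(|11⟩) = (-0.05917 - 0.1398i):
new amp(|10⟩) = (1/√2)·a + (1/√2)·b = (0.2087 - 0.7169i)
new amp(|11⟩) = (1/√2)·a + (-1/√2)·b = (0.2924 - 0.5192i)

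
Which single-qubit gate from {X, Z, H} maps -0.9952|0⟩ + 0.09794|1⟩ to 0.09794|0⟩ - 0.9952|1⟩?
X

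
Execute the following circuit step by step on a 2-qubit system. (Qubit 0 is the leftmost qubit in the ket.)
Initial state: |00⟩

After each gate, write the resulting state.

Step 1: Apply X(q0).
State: |10⟩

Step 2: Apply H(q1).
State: 1/√2|10⟩ + 1/√2|11⟩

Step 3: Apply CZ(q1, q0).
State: 1/√2|10⟩ - 1/√2|11⟩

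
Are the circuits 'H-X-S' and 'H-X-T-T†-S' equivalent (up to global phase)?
Yes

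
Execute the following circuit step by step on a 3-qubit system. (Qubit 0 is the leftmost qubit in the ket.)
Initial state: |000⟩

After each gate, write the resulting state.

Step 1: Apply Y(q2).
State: i|001⟩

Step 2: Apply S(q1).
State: i|001⟩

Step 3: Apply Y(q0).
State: -|101⟩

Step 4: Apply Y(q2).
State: i|100⟩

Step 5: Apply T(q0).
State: (-1/√2 + (1/√2)i)|100⟩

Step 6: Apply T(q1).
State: (-1/√2 + (1/√2)i)|100⟩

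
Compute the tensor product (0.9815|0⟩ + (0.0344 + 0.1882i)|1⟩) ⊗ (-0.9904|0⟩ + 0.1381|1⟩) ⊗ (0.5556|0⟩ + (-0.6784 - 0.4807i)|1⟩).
-0.5401|000⟩ + (0.6595 + 0.4673i)|001⟩ + 0.07531|010⟩ + (-0.09195 - 0.06516i)|011⟩ + (-0.01893 - 0.1036i)|100⟩ + (-0.06649 + 0.1428i)|101⟩ + (0.002639 + 0.01444i)|110⟩ + (0.009271 - 0.01992i)|111⟩

amp(|b₁b₂…⟩) = product of the factor amplitudes for bits b₁, b₂, …; only kets whose every factor amplitude is nonzero survive.
|000⟩: (0.9815)(-0.9904)(0.5556) = -0.5401
|001⟩: (0.9815)(-0.9904)(-0.6784 - 0.4807i) = (0.6595 + 0.4673i)
|010⟩: (0.9815)(0.1381)(0.5556) = 0.07531
|011⟩: (0.9815)(0.1381)(-0.6784 - 0.4807i) = (-0.09195 - 0.06516i)
|100⟩: (0.0344 + 0.1882i)(-0.9904)(0.5556) = (-0.01893 - 0.1036i)
|101⟩: (0.0344 + 0.1882i)(-0.9904)(-0.6784 - 0.4807i) = (-0.06649 + 0.1428i)
|110⟩: (0.0344 + 0.1882i)(0.1381)(0.5556) = (0.002639 + 0.01444i)
|111⟩: (0.0344 + 0.1882i)(0.1381)(-0.6784 - 0.4807i) = (0.009271 - 0.01992i)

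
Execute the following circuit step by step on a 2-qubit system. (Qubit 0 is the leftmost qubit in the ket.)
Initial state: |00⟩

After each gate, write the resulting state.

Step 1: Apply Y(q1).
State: i|01⟩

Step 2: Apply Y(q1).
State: |00⟩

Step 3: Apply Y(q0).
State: i|10⟩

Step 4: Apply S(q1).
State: i|10⟩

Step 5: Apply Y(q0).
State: |00⟩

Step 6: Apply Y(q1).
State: i|01⟩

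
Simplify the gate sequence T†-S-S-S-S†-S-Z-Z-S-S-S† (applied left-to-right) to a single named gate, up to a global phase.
T†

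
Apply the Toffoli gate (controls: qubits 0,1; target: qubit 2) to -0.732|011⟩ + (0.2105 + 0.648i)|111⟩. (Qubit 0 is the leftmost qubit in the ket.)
-0.732|011⟩ + (0.2105 + 0.648i)|110⟩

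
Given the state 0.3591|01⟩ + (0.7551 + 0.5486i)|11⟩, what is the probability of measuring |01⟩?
0.129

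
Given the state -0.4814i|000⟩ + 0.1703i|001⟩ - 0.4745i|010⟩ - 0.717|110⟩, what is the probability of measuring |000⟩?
0.2317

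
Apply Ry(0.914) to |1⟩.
-0.4413|0⟩ + 0.8974|1⟩

Ry(0.914) = [[cos(θ/2), −sin(θ/2)], [sin(θ/2), cos(θ/2)]]; θ = 0.914, cos(θ/2) ≈ 0.89738, sin(θ/2) ≈ 0.441258.
With a = amp(|0⟩) = 0 and b = amp(|1⟩) = 1:
new amp(|0⟩) = (0.89738)·a + (-0.441258)·b = -0.4413
new amp(|1⟩) = (0.441258)·a + (0.89738)·b = 0.8974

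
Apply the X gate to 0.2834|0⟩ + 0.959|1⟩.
0.959|0⟩ + 0.2834|1⟩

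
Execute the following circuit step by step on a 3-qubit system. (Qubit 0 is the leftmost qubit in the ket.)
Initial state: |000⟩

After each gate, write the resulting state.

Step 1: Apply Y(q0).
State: i|100⟩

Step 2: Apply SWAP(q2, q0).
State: i|001⟩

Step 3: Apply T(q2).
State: (-1/√2 + (1/√2)i)|001⟩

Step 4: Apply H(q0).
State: (-1/2 + (1/2)i)|001⟩ + (-1/2 + (1/2)i)|101⟩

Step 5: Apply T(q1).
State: (-1/2 + (1/2)i)|001⟩ + (-1/2 + (1/2)i)|101⟩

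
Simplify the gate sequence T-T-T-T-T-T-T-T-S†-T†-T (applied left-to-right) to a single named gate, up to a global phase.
S†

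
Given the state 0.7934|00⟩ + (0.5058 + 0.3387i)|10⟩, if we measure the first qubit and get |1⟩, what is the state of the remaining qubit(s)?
(0.8309 + 0.5564i)|0⟩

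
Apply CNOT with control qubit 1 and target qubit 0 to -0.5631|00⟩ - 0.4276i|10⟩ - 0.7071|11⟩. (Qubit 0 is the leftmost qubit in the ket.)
-0.5631|00⟩ - 0.7071|01⟩ - 0.4276i|10⟩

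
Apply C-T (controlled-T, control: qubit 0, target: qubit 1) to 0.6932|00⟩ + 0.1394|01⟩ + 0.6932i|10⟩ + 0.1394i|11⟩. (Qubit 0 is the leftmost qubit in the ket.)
0.6932|00⟩ + 0.1394|01⟩ + 0.6932i|10⟩ + (-0.09857 + 0.09857i)|11⟩

C-T leaves the control-|0⟩ kets |00⟩, |01⟩ unchanged and applies T to qubit 1 on the control-|1⟩ pair (|10⟩, |11⟩).
T = [[1, 0], [0, (1/√2 + (1/√2)i)]].
With a = amp(|10⟩) = 0.6932i and b = amp(|11⟩) = 0.1394i:
new amp(|10⟩) = (1)·a = 0.6932i
new amp(|11⟩) = (1/√2 + (1/√2)i)·b = (-0.09857 + 0.09857i)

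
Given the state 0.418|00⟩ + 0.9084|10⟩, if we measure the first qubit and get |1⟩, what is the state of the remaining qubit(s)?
|0⟩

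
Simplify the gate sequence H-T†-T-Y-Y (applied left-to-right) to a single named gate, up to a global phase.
H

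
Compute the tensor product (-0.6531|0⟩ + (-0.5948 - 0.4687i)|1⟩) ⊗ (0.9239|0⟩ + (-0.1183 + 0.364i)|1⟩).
-0.6034|00⟩ + (0.07726 - 0.2377i)|01⟩ + (-0.5495 - 0.433i)|10⟩ + (0.241 - 0.1611i)|11⟩

amp(|b₁b₂…⟩) = product of the factor amplitudes for bits b₁, b₂, …; only kets whose every factor amplitude is nonzero survive.
|00⟩: (-0.6531)(0.9239) = -0.6034
|01⟩: (-0.6531)(-0.1183 + 0.364i) = (0.07726 - 0.2377i)
|10⟩: (-0.5948 - 0.4687i)(0.9239) = (-0.5495 - 0.433i)
|11⟩: (-0.5948 - 0.4687i)(-0.1183 + 0.364i) = (0.241 - 0.1611i)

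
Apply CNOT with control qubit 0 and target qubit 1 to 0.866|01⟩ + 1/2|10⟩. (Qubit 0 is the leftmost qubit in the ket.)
0.866|01⟩ + 1/2|11⟩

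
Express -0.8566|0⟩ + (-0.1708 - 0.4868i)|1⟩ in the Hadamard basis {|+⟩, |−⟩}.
(-0.7265 - 0.3442i)|+⟩ + (-0.4849 + 0.3442i)|−⟩

With |ψ⟩ = α|0⟩ + β|1⟩, the Hadamard-basis coefficients are ⟨+|ψ⟩ = (α + β)/√2 and ⟨−|ψ⟩ = (α − β)/√2.
Here α = -0.8566, β = (-0.1708 - 0.4868i): (α + β)/√2 = (-0.7265 - 0.3442i), (α − β)/√2 = (-0.4849 + 0.3442i).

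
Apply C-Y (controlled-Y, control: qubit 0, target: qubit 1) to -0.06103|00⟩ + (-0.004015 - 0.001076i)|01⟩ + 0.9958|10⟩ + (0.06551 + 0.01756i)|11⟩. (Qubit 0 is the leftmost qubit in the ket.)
-0.06103|00⟩ + (-0.004015 - 0.001076i)|01⟩ + (0.01756 - 0.06551i)|10⟩ + 0.9958i|11⟩

C-Y leaves the control-|0⟩ kets |00⟩, |01⟩ unchanged and applies Y to qubit 1 on the control-|1⟩ pair (|10⟩, |11⟩).
Y = [[0, -i], [i, 0]].
With a = amp(|10⟩) = 0.9958 and b = amp(|11⟩) = (0.06551 + 0.01756i):
new amp(|10⟩) = (-i)·b = (0.01756 - 0.06551i)
new amp(|11⟩) = (i)·a = 0.9958i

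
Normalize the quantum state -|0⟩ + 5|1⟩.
-0.1961|0⟩ + 0.9806|1⟩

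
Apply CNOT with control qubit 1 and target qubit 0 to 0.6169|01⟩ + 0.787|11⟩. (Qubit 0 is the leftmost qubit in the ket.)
0.787|01⟩ + 0.6169|11⟩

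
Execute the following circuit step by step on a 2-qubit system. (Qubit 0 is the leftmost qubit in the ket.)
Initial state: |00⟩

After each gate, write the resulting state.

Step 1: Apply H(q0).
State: 1/√2|00⟩ + 1/√2|10⟩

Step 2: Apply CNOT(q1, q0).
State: 1/√2|00⟩ + 1/√2|10⟩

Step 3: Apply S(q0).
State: 1/√2|00⟩ + (1/√2)i|10⟩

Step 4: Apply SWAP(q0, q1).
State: 1/√2|00⟩ + (1/√2)i|01⟩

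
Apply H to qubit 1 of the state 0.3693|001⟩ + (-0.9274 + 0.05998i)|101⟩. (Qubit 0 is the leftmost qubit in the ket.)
0.2611|001⟩ + 0.2611|011⟩ + (-0.6558 + 0.04241i)|101⟩ + (-0.6558 + 0.04241i)|111⟩

H on qubit 1 mixes each pair of kets that differ only in qubit 1: amplitudes (a, b) of (|…0…⟩, |…1…⟩) become ((a + b)/√2, (a − b)/√2). Kets absent from the input have amplitude 0.
(|001⟩, |011⟩): (a, b) = (0.3693, 0) → (0.2611, 0.2611)
(|101⟩, |111⟩): (a, b) = ((-0.9274 + 0.05998i), 0) → ((-0.6558 + 0.04241i), (-0.6558 + 0.04241i))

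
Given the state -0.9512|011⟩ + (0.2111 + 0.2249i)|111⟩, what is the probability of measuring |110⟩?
0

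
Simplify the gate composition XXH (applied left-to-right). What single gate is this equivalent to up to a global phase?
H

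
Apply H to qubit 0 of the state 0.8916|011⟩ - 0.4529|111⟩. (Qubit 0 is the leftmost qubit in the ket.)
0.3102|011⟩ + 0.9507|111⟩

H on qubit 0 mixes each pair of kets that differ only in qubit 0: amplitudes (a, b) of (|…0…⟩, |…1…⟩) become ((a + b)/√2, (a − b)/√2). Kets absent from the input have amplitude 0.
(|011⟩, |111⟩): (a, b) = (0.8916, -0.4529) → (0.3102, 0.9507)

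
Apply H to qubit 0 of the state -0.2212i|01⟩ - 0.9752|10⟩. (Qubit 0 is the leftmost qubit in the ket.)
-0.6896|00⟩ - 0.1564i|01⟩ + 0.6896|10⟩ - 0.1564i|11⟩

H on qubit 0 mixes each pair of kets that differ only in qubit 0: amplitudes (a, b) of (|…0…⟩, |…1…⟩) become ((a + b)/√2, (a − b)/√2). Kets absent from the input have amplitude 0.
(|00⟩, |10⟩): (a, b) = (0, -0.9752) → (-0.6896, 0.6896)
(|01⟩, |11⟩): (a, b) = (-0.2212i, 0) → (-0.1564i, -0.1564i)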